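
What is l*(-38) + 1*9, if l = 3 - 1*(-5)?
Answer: -295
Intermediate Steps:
l = 8 (l = 3 + 5 = 8)
l*(-38) + 1*9 = 8*(-38) + 1*9 = -304 + 9 = -295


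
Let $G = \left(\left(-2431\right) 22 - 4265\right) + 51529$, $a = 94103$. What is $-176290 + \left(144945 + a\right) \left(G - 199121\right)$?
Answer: $-49086053562$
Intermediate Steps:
$G = -6218$ ($G = \left(-53482 - 4265\right) + 51529 = -57747 + 51529 = -6218$)
$-176290 + \left(144945 + a\right) \left(G - 199121\right) = -176290 + \left(144945 + 94103\right) \left(-6218 - 199121\right) = -176290 + 239048 \left(-205339\right) = -176290 - 49085877272 = -49086053562$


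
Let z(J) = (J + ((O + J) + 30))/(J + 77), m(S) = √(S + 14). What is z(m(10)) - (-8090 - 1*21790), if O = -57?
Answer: 176439273/5905 + 362*√6/5905 ≈ 29880.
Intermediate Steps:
m(S) = √(14 + S)
z(J) = (-27 + 2*J)/(77 + J) (z(J) = (J + ((-57 + J) + 30))/(J + 77) = (J + (-27 + J))/(77 + J) = (-27 + 2*J)/(77 + J))
z(m(10)) - (-8090 - 1*21790) = (-27 + 2*√(14 + 10))/(77 + √(14 + 10)) - (-8090 - 1*21790) = (-27 + 2*√24)/(77 + √24) - (-8090 - 21790) = (-27 + 2*(2*√6))/(77 + 2*√6) - 1*(-29880) = (-27 + 4*√6)/(77 + 2*√6) + 29880 = 29880 + (-27 + 4*√6)/(77 + 2*√6)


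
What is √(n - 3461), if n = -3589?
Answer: 5*I*√282 ≈ 83.964*I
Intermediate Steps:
√(n - 3461) = √(-3589 - 3461) = √(-7050) = 5*I*√282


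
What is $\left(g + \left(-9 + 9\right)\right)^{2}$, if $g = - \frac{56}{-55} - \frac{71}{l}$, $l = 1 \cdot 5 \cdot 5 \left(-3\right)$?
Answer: $\frac{2627641}{680625} \approx 3.8606$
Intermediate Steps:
$l = -75$ ($l = 5 \cdot 5 \left(-3\right) = 25 \left(-3\right) = -75$)
$g = \frac{1621}{825}$ ($g = - \frac{56}{-55} - \frac{71}{-75} = \left(-56\right) \left(- \frac{1}{55}\right) - - \frac{71}{75} = \frac{56}{55} + \frac{71}{75} = \frac{1621}{825} \approx 1.9648$)
$\left(g + \left(-9 + 9\right)\right)^{2} = \left(\frac{1621}{825} + \left(-9 + 9\right)\right)^{2} = \left(\frac{1621}{825} + 0\right)^{2} = \left(\frac{1621}{825}\right)^{2} = \frac{2627641}{680625}$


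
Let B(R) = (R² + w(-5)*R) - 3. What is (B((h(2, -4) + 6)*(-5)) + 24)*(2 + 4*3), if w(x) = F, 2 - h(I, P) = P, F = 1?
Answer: 49854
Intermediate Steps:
h(I, P) = 2 - P
w(x) = 1
B(R) = -3 + R + R² (B(R) = (R² + 1*R) - 3 = (R² + R) - 3 = (R + R²) - 3 = -3 + R + R²)
(B((h(2, -4) + 6)*(-5)) + 24)*(2 + 4*3) = ((-3 + ((2 - 1*(-4)) + 6)*(-5) + (((2 - 1*(-4)) + 6)*(-5))²) + 24)*(2 + 4*3) = ((-3 + ((2 + 4) + 6)*(-5) + (((2 + 4) + 6)*(-5))²) + 24)*(2 + 12) = ((-3 + (6 + 6)*(-5) + ((6 + 6)*(-5))²) + 24)*14 = ((-3 + 12*(-5) + (12*(-5))²) + 24)*14 = ((-3 - 60 + (-60)²) + 24)*14 = ((-3 - 60 + 3600) + 24)*14 = (3537 + 24)*14 = 3561*14 = 49854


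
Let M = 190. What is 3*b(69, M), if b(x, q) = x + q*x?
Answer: 39537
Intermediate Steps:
3*b(69, M) = 3*(69*(1 + 190)) = 3*(69*191) = 3*13179 = 39537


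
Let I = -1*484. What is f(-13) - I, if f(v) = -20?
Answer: 464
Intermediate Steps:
I = -484
f(-13) - I = -20 - 1*(-484) = -20 + 484 = 464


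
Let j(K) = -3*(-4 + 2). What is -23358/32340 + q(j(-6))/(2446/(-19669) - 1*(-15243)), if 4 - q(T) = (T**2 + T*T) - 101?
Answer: -166238580289/230855333170 ≈ -0.72010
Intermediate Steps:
j(K) = 6 (j(K) = -3*(-2) = 6)
q(T) = 105 - 2*T**2 (q(T) = 4 - ((T**2 + T*T) - 101) = 4 - ((T**2 + T**2) - 101) = 4 - (2*T**2 - 101) = 4 - (-101 + 2*T**2) = 4 + (101 - 2*T**2) = 105 - 2*T**2)
-23358/32340 + q(j(-6))/(2446/(-19669) - 1*(-15243)) = -23358/32340 + (105 - 2*6**2)/(2446/(-19669) - 1*(-15243)) = -23358*1/32340 + (105 - 2*36)/(2446*(-1/19669) + 15243) = -3893/5390 + (105 - 72)/(-2446/19669 + 15243) = -3893/5390 + 33/(299812121/19669) = -3893/5390 + 33*(19669/299812121) = -3893/5390 + 649077/299812121 = -166238580289/230855333170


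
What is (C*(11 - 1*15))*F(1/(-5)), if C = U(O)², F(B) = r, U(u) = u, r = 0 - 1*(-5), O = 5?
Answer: -500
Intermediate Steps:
r = 5 (r = 0 + 5 = 5)
F(B) = 5
C = 25 (C = 5² = 25)
(C*(11 - 1*15))*F(1/(-5)) = (25*(11 - 1*15))*5 = (25*(11 - 15))*5 = (25*(-4))*5 = -100*5 = -500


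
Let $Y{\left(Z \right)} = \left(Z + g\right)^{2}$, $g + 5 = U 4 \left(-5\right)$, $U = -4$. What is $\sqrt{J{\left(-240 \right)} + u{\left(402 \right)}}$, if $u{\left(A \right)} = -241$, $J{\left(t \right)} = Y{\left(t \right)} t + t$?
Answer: $i \sqrt{6534481} \approx 2556.3 i$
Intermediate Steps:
$g = 75$ ($g = -5 + \left(-4\right) 4 \left(-5\right) = -5 - -80 = -5 + 80 = 75$)
$Y{\left(Z \right)} = \left(75 + Z\right)^{2}$ ($Y{\left(Z \right)} = \left(Z + 75\right)^{2} = \left(75 + Z\right)^{2}$)
$J{\left(t \right)} = t + t \left(75 + t\right)^{2}$ ($J{\left(t \right)} = \left(75 + t\right)^{2} t + t = t \left(75 + t\right)^{2} + t = t + t \left(75 + t\right)^{2}$)
$\sqrt{J{\left(-240 \right)} + u{\left(402 \right)}} = \sqrt{- 240 \left(1 + \left(75 - 240\right)^{2}\right) - 241} = \sqrt{- 240 \left(1 + \left(-165\right)^{2}\right) - 241} = \sqrt{- 240 \left(1 + 27225\right) - 241} = \sqrt{\left(-240\right) 27226 - 241} = \sqrt{-6534240 - 241} = \sqrt{-6534481} = i \sqrt{6534481}$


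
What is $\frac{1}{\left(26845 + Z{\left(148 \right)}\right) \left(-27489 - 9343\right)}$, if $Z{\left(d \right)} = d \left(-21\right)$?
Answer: $- \frac{1}{874281184} \approx -1.1438 \cdot 10^{-9}$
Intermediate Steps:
$Z{\left(d \right)} = - 21 d$
$\frac{1}{\left(26845 + Z{\left(148 \right)}\right) \left(-27489 - 9343\right)} = \frac{1}{\left(26845 - 3108\right) \left(-27489 - 9343\right)} = \frac{1}{\left(26845 - 3108\right) \left(-36832\right)} = \frac{1}{23737 \left(-36832\right)} = \frac{1}{-874281184} = - \frac{1}{874281184}$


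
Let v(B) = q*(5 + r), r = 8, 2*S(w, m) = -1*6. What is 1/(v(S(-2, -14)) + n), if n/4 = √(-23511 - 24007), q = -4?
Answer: -13/190748 - I*√47518/190748 ≈ -6.8153e-5 - 0.0011428*I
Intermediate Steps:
S(w, m) = -3 (S(w, m) = (-1*6)/2 = (½)*(-6) = -3)
n = 4*I*√47518 (n = 4*√(-23511 - 24007) = 4*√(-47518) = 4*(I*√47518) = 4*I*√47518 ≈ 871.95*I)
v(B) = -52 (v(B) = -4*(5 + 8) = -4*13 = -52)
1/(v(S(-2, -14)) + n) = 1/(-52 + 4*I*√47518)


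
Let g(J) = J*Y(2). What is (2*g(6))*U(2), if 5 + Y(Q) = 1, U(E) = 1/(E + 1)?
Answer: -16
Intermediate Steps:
U(E) = 1/(1 + E)
Y(Q) = -4 (Y(Q) = -5 + 1 = -4)
g(J) = -4*J (g(J) = J*(-4) = -4*J)
(2*g(6))*U(2) = (2*(-4*6))/(1 + 2) = (2*(-24))/3 = -48*⅓ = -16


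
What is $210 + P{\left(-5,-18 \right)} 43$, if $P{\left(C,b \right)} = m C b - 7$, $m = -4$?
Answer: $-15571$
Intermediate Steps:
$P{\left(C,b \right)} = -7 - 4 C b$ ($P{\left(C,b \right)} = - 4 C b - 7 = -7 - 4 C b$)
$210 + P{\left(-5,-18 \right)} 43 = 210 + \left(-7 - \left(-20\right) \left(-18\right)\right) 43 = 210 + \left(-7 - 360\right) 43 = 210 - 15781 = -15571$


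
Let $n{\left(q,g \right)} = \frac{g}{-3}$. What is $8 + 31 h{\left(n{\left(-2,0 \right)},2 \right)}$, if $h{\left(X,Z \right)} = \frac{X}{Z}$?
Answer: $8$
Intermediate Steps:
$n{\left(q,g \right)} = - \frac{g}{3}$ ($n{\left(q,g \right)} = g \left(- \frac{1}{3}\right) = - \frac{g}{3}$)
$8 + 31 h{\left(n{\left(-2,0 \right)},2 \right)} = 8 + 31 \frac{\left(- \frac{1}{3}\right) 0}{2} = 8 + 31 \cdot 0 \cdot \frac{1}{2} = 8 + 31 \cdot 0 = 8 + 0 = 8$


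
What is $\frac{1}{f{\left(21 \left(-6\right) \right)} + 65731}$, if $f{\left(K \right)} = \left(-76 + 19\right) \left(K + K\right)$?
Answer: $\frac{1}{80095} \approx 1.2485 \cdot 10^{-5}$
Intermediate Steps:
$f{\left(K \right)} = - 114 K$ ($f{\left(K \right)} = - 57 \cdot 2 K = - 114 K$)
$\frac{1}{f{\left(21 \left(-6\right) \right)} + 65731} = \frac{1}{- 114 \cdot 21 \left(-6\right) + 65731} = \frac{1}{\left(-114\right) \left(-126\right) + 65731} = \frac{1}{14364 + 65731} = \frac{1}{80095}$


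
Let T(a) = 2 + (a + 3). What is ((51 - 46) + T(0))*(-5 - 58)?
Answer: -630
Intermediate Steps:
T(a) = 5 + a (T(a) = 2 + (3 + a) = 5 + a)
((51 - 46) + T(0))*(-5 - 58) = ((51 - 46) + (5 + 0))*(-5 - 58) = (5 + 5)*(-63) = 10*(-63) = -630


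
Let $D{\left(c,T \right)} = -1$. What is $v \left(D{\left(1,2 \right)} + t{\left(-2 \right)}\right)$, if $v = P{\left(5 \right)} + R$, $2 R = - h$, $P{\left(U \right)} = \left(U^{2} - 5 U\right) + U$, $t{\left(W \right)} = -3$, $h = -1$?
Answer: $-22$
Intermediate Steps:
$P{\left(U \right)} = U^{2} - 4 U$
$R = \frac{1}{2}$ ($R = \frac{\left(-1\right) \left(-1\right)}{2} = \frac{1}{2} \cdot 1 = \frac{1}{2} \approx 0.5$)
$v = \frac{11}{2}$ ($v = 5 \left(-4 + 5\right) + \frac{1}{2} = 5 \cdot 1 + \frac{1}{2} = 5 + \frac{1}{2} = \frac{11}{2} \approx 5.5$)
$v \left(D{\left(1,2 \right)} + t{\left(-2 \right)}\right) = \frac{11 \left(-1 - 3\right)}{2} = \frac{11}{2} \left(-4\right) = -22$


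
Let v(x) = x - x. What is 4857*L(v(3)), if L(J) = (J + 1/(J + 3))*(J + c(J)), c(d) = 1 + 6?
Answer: 11333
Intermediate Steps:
v(x) = 0
c(d) = 7
L(J) = (7 + J)*(J + 1/(3 + J)) (L(J) = (J + 1/(J + 3))*(J + 7) = (J + 1/(3 + J))*(7 + J) = (7 + J)*(J + 1/(3 + J)))
4857*L(v(3)) = 4857*((7 + 0³ + 10*0² + 22*0)/(3 + 0)) = 4857*((7 + 0 + 10*0 + 0)/3) = 4857*((7 + 0 + 0 + 0)/3) = 4857*((⅓)*7) = 4857*(7/3) = 11333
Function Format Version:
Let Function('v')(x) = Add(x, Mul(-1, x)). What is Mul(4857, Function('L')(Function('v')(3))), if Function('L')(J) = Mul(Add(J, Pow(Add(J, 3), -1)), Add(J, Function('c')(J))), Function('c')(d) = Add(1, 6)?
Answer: 11333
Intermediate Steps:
Function('v')(x) = 0
Function('c')(d) = 7
Function('L')(J) = Mul(Add(7, J), Add(J, Pow(Add(3, J), -1))) (Function('L')(J) = Mul(Add(J, Pow(Add(J, 3), -1)), Add(J, 7)) = Mul(Add(J, Pow(Add(3, J), -1)), Add(7, J)) = Mul(Add(7, J), Add(J, Pow(Add(3, J), -1))))
Mul(4857, Function('L')(Function('v')(3))) = Mul(4857, Mul(Pow(Add(3, 0), -1), Add(7, Pow(0, 3), Mul(10, Pow(0, 2)), Mul(22, 0)))) = Mul(4857, Mul(Pow(3, -1), Add(7, 0, Mul(10, 0), 0))) = Mul(4857, Mul(Rational(1, 3), Add(7, 0, 0, 0))) = Mul(4857, Mul(Rational(1, 3), 7)) = Mul(4857, Rational(7, 3)) = 11333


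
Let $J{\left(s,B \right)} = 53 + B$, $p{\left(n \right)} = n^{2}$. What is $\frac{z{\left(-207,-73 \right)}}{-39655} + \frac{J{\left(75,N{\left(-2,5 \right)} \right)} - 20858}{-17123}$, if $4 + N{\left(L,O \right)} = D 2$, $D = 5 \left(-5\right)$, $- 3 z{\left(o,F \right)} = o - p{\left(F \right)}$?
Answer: $\frac{2386698007}{2037037695} \approx 1.1717$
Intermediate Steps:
$z{\left(o,F \right)} = - \frac{o}{3} + \frac{F^{2}}{3}$ ($z{\left(o,F \right)} = - \frac{o - F^{2}}{3} = - \frac{o}{3} + \frac{F^{2}}{3}$)
$D = -25$
$N{\left(L,O \right)} = -54$ ($N{\left(L,O \right)} = -4 - 50 = -54$)
$\frac{z{\left(-207,-73 \right)}}{-39655} + \frac{J{\left(75,N{\left(-2,5 \right)} \right)} - 20858}{-17123} = \frac{\left(- \frac{1}{3}\right) \left(-207\right) + \frac{\left(-73\right)^{2}}{3}}{-39655} + \frac{\left(53 - 54\right) - 20858}{-17123} = \left(69 + \frac{1}{3} \cdot 5329\right) \left(- \frac{1}{39655}\right) + \left(-1 - 20858\right) \left(- \frac{1}{17123}\right) = \left(69 + \frac{5329}{3}\right) \left(- \frac{1}{39655}\right) - - \frac{20859}{17123} = \frac{5536}{3} \left(- \frac{1}{39655}\right) + \frac{20859}{17123} = - \frac{5536}{118965} + \frac{20859}{17123} = \frac{2386698007}{2037037695}$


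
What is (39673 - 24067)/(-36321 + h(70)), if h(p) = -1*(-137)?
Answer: -7803/18092 ≈ -0.43130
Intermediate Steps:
h(p) = 137
(39673 - 24067)/(-36321 + h(70)) = (39673 - 24067)/(-36321 + 137) = 15606/(-36184) = 15606*(-1/36184) = -7803/18092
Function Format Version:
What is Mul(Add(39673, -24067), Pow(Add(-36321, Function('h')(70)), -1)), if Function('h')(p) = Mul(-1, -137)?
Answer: Rational(-7803, 18092) ≈ -0.43130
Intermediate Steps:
Function('h')(p) = 137
Mul(Add(39673, -24067), Pow(Add(-36321, Function('h')(70)), -1)) = Mul(Add(39673, -24067), Pow(Add(-36321, 137), -1)) = Mul(15606, Pow(-36184, -1)) = Mul(15606, Rational(-1, 36184)) = Rational(-7803, 18092)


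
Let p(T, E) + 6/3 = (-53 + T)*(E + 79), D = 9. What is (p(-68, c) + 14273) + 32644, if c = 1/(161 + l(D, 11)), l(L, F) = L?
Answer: 6350399/170 ≈ 37355.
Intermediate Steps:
c = 1/170 (c = 1/(161 + 9) = 1/170 ≈ 0.0058824)
p(T, E) = -2 + (-53 + T)*(79 + E) (p(T, E) = -2 + (-53 + T)*(E + 79) = -2 + (-53 + T)*(79 + E))
(p(-68, c) + 14273) + 32644 = ((-4189 - 53*1/170 + 79*(-68) + (1/170)*(-68)) + 14273) + 32644 = ((-4189 - 53/170 - 5372 - 2/5) + 14273) + 32644 = (-1625491/170 + 14273) + 32644 = 800919/170 + 32644 = 6350399/170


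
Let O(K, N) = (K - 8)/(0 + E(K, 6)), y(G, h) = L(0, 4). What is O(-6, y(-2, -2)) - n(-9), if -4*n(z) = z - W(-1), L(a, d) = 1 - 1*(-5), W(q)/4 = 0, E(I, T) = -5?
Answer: 11/20 ≈ 0.55000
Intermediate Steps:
W(q) = 0 (W(q) = 4*0 = 0)
L(a, d) = 6 (L(a, d) = 1 + 5 = 6)
y(G, h) = 6
O(K, N) = 8/5 - K/5 (O(K, N) = (K - 8)/(0 - 5) = (-8 + K)/(-5) = (-8 + K)*(-⅕) = 8/5 - K/5)
n(z) = -z/4 (n(z) = -(z - 1*0)/4 = -(z + 0)/4 = -z/4)
O(-6, y(-2, -2)) - n(-9) = (8/5 - ⅕*(-6)) - (-1)*(-9)/4 = (8/5 + 6/5) - 1*9/4 = 14/5 - 9/4 = 11/20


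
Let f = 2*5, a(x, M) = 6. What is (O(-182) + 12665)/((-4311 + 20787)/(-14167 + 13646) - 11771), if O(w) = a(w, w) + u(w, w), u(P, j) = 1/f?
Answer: -66016431/61491670 ≈ -1.0736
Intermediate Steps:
f = 10
u(P, j) = ⅒ (u(P, j) = 1/10 = ⅒)
O(w) = 61/10 (O(w) = 6 + ⅒ = 61/10)
(O(-182) + 12665)/((-4311 + 20787)/(-14167 + 13646) - 11771) = (61/10 + 12665)/((-4311 + 20787)/(-14167 + 13646) - 11771) = 126711/(10*(16476/(-521) - 11771)) = 126711/(10*(16476*(-1/521) - 11771)) = 126711/(10*(-16476/521 - 11771)) = 126711/(10*(-6149167/521)) = (126711/10)*(-521/6149167) = -66016431/61491670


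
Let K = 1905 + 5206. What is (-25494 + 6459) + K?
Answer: -11924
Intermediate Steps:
K = 7111
(-25494 + 6459) + K = (-25494 + 6459) + 7111 = -19035 + 7111 = -11924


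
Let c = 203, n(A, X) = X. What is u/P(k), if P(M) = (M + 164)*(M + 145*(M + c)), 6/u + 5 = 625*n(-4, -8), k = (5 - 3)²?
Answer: -1/4206862660 ≈ -2.3771e-10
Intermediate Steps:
k = 4 (k = 2² = 4)
u = -6/5005 (u = 6/(-5 + 625*(-8)) = 6/(-5 - 5000) = 6/(-5005) = 6*(-1/5005) = -6/5005 ≈ -0.0011988)
P(M) = (164 + M)*(29435 + 146*M) (P(M) = (M + 164)*(M + 145*(M + 203)) = (164 + M)*(M + 145*(203 + M)) = (164 + M)*(M + (29435 + 145*M)) = (164 + M)*(29435 + 146*M))
u/P(k) = -6/(5005*(4827340 + 146*4² + 53379*4)) = -6/(5005*(4827340 + 146*16 + 213516)) = -6/(5005*(4827340 + 2336 + 213516)) = -6/5005/5043192 = -6/5005*1/5043192 = -1/4206862660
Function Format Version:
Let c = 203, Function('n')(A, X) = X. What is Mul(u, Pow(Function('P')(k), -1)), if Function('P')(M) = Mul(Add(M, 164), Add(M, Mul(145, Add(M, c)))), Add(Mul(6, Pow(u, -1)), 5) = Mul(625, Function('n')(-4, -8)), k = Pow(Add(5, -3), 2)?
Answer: Rational(-1, 4206862660) ≈ -2.3771e-10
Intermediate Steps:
k = 4 (k = Pow(2, 2) = 4)
u = Rational(-6, 5005) (u = Mul(6, Pow(Add(-5, Mul(625, -8)), -1)) = Mul(6, Pow(Add(-5, -5000), -1)) = Mul(6, Pow(-5005, -1)) = Mul(6, Rational(-1, 5005)) = Rational(-6, 5005) ≈ -0.0011988)
Function('P')(M) = Mul(Add(164, M), Add(29435, Mul(146, M))) (Function('P')(M) = Mul(Add(M, 164), Add(M, Mul(145, Add(M, 203)))) = Mul(Add(164, M), Add(M, Mul(145, Add(203, M)))) = Mul(Add(164, M), Add(M, Add(29435, Mul(145, M)))) = Mul(Add(164, M), Add(29435, Mul(146, M))))
Mul(u, Pow(Function('P')(k), -1)) = Mul(Rational(-6, 5005), Pow(Add(4827340, Mul(146, Pow(4, 2)), Mul(53379, 4)), -1)) = Mul(Rational(-6, 5005), Pow(Add(4827340, Mul(146, 16), 213516), -1)) = Mul(Rational(-6, 5005), Pow(Add(4827340, 2336, 213516), -1)) = Mul(Rational(-6, 5005), Pow(5043192, -1)) = Mul(Rational(-6, 5005), Rational(1, 5043192)) = Rational(-1, 4206862660)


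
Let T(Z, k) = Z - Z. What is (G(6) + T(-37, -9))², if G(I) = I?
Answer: 36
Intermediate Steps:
T(Z, k) = 0
(G(6) + T(-37, -9))² = (6 + 0)² = 6² = 36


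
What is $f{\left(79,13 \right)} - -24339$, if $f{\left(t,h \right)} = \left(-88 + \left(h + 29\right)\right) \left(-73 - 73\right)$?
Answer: $31055$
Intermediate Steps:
$f{\left(t,h \right)} = 8614 - 146 h$ ($f{\left(t,h \right)} = \left(-88 + \left(29 + h\right)\right) \left(-146\right) = \left(-59 + h\right) \left(-146\right) = 8614 - 146 h$)
$f{\left(79,13 \right)} - -24339 = \left(8614 - 1898\right) - -24339 = \left(8614 - 1898\right) + 24339 = 6716 + 24339 = 31055$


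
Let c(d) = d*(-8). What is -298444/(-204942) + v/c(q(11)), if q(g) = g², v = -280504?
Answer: 3610996535/12398991 ≈ 291.23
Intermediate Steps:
c(d) = -8*d
-298444/(-204942) + v/c(q(11)) = -298444/(-204942) - 280504/((-8*11²)) = -298444*(-1/204942) - 280504/((-8*121)) = 149222/102471 - 280504/(-968) = 149222/102471 - 280504*(-1/968) = 149222/102471 + 35063/121 = 3610996535/12398991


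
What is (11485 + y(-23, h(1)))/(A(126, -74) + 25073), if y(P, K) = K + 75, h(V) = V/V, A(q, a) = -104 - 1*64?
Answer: 11561/24905 ≈ 0.46420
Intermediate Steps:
A(q, a) = -168 (A(q, a) = -104 - 64 = -168)
h(V) = 1
y(P, K) = 75 + K
(11485 + y(-23, h(1)))/(A(126, -74) + 25073) = (11485 + (75 + 1))/(-168 + 25073) = (11485 + 76)/24905 = 11561*(1/24905) = 11561/24905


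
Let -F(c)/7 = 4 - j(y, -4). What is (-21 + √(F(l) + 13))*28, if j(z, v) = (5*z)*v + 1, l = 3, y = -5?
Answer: -588 + 56*√173 ≈ 148.56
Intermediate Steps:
j(z, v) = 1 + 5*v*z (j(z, v) = 5*v*z + 1 = 1 + 5*v*z)
F(c) = 679 (F(c) = -7*(4 - (1 + 5*(-4)*(-5))) = -7*(4 - (1 + 100)) = -7*(4 - 1*101) = -7*(4 - 101) = -7*(-97) = 679)
(-21 + √(F(l) + 13))*28 = (-21 + √(679 + 13))*28 = (-21 + √692)*28 = (-21 + 2*√173)*28 = -588 + 56*√173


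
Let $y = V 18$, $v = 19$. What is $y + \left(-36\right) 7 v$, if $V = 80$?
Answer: $-3348$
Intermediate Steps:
$y = 1440$ ($y = 80 \cdot 18 = 1440$)
$y + \left(-36\right) 7 v = 1440 + \left(-36\right) 7 \cdot 19 = 1440 - 4788 = -3348$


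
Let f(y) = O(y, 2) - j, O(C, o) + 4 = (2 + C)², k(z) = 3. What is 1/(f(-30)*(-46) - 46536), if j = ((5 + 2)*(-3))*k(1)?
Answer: -1/85314 ≈ -1.1721e-5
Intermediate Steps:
O(C, o) = -4 + (2 + C)²
j = -63 (j = ((5 + 2)*(-3))*3 = (7*(-3))*3 = -21*3 = -63)
f(y) = 63 + y*(4 + y) (f(y) = y*(4 + y) - 1*(-63) = y*(4 + y) + 63 = 63 + y*(4 + y))
1/(f(-30)*(-46) - 46536) = 1/((63 - 30*(4 - 30))*(-46) - 46536) = 1/((63 - 30*(-26))*(-46) - 46536) = 1/((63 + 780)*(-46) - 46536) = 1/(843*(-46) - 46536) = 1/(-38778 - 46536) = 1/(-85314) = -1/85314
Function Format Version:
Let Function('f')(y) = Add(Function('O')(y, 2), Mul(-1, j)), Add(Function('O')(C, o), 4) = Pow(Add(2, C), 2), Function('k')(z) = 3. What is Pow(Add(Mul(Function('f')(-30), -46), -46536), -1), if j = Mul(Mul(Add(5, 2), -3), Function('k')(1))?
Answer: Rational(-1, 85314) ≈ -1.1721e-5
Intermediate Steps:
Function('O')(C, o) = Add(-4, Pow(Add(2, C), 2))
j = -63 (j = Mul(Mul(Add(5, 2), -3), 3) = Mul(Mul(7, -3), 3) = Mul(-21, 3) = -63)
Function('f')(y) = Add(63, Mul(y, Add(4, y))) (Function('f')(y) = Add(Mul(y, Add(4, y)), Mul(-1, -63)) = Add(Mul(y, Add(4, y)), 63) = Add(63, Mul(y, Add(4, y))))
Pow(Add(Mul(Function('f')(-30), -46), -46536), -1) = Pow(Add(Mul(Add(63, Mul(-30, Add(4, -30))), -46), -46536), -1) = Pow(Add(Mul(Add(63, Mul(-30, -26)), -46), -46536), -1) = Pow(Add(Mul(Add(63, 780), -46), -46536), -1) = Pow(Add(Mul(843, -46), -46536), -1) = Pow(Add(-38778, -46536), -1) = Pow(-85314, -1) = Rational(-1, 85314)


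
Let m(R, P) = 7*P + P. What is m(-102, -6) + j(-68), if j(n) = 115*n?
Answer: -7868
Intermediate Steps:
m(R, P) = 8*P
m(-102, -6) + j(-68) = 8*(-6) + 115*(-68) = -48 - 7820 = -7868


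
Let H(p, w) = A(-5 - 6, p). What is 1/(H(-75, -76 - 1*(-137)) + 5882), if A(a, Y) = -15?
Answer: 1/5867 ≈ 0.00017044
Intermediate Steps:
H(p, w) = -15
1/(H(-75, -76 - 1*(-137)) + 5882) = 1/(-15 + 5882) = 1/5867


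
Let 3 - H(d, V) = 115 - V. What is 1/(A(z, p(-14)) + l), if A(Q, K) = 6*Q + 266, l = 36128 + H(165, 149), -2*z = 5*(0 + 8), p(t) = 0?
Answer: 1/36311 ≈ 2.7540e-5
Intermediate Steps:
H(d, V) = -112 + V (H(d, V) = 3 - (115 - V) = 3 + (-115 + V) = -112 + V)
z = -20 (z = -5*(0 + 8)/2 = -5*8/2 = -½*40 = -20)
l = 36165 (l = 36128 + (-112 + 149) = 36128 + 37 = 36165)
A(Q, K) = 266 + 6*Q
1/(A(z, p(-14)) + l) = 1/((266 + 6*(-20)) + 36165) = 1/((266 - 120) + 36165) = 1/(146 + 36165) = 1/36311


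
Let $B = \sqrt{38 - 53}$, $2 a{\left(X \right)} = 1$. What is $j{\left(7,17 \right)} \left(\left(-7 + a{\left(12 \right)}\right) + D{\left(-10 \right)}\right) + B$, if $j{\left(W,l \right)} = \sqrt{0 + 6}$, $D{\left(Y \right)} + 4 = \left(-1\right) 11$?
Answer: $- \frac{43 \sqrt{6}}{2} + i \sqrt{15} \approx -52.664 + 3.873 i$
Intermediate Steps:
$D{\left(Y \right)} = -15$ ($D{\left(Y \right)} = -4 - 11 = -15$)
$a{\left(X \right)} = \frac{1}{2}$ ($a{\left(X \right)} = \frac{1}{2} \cdot 1 = \frac{1}{2}$)
$j{\left(W,l \right)} = \sqrt{6}$
$B = i \sqrt{15}$ ($B = \sqrt{-15} = i \sqrt{15} \approx 3.873 i$)
$j{\left(7,17 \right)} \left(\left(-7 + a{\left(12 \right)}\right) + D{\left(-10 \right)}\right) + B = \sqrt{6} \left(\left(-7 + \frac{1}{2}\right) - 15\right) + i \sqrt{15} = \sqrt{6} \left(- \frac{13}{2} - 15\right) + i \sqrt{15} = \sqrt{6} \left(- \frac{43}{2}\right) + i \sqrt{15} = - \frac{43 \sqrt{6}}{2} + i \sqrt{15}$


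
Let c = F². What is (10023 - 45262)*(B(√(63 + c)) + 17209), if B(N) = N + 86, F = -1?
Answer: -609740417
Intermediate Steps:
c = 1 (c = (-1)² = 1)
B(N) = 86 + N
(10023 - 45262)*(B(√(63 + c)) + 17209) = (10023 - 45262)*((86 + √(63 + 1)) + 17209) = -35239*((86 + √64) + 17209) = -35239*((86 + 8) + 17209) = -35239*(94 + 17209) = -35239*17303 = -609740417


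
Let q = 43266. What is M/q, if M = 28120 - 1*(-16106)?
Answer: 7371/7211 ≈ 1.0222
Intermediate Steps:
M = 44226 (M = 28120 + 16106 = 44226)
M/q = 44226/43266 = 44226*(1/43266) = 7371/7211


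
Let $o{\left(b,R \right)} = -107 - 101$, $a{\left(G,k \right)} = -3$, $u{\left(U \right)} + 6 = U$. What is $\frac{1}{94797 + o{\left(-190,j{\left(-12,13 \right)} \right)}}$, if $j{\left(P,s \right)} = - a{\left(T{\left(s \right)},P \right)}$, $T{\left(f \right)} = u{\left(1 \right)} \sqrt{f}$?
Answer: $\frac{1}{94589} \approx 1.0572 \cdot 10^{-5}$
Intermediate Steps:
$u{\left(U \right)} = -6 + U$
$T{\left(f \right)} = - 5 \sqrt{f}$ ($T{\left(f \right)} = \left(-6 + 1\right) \sqrt{f} = - 5 \sqrt{f}$)
$j{\left(P,s \right)} = 3$ ($j{\left(P,s \right)} = \left(-1\right) \left(-3\right) = 3$)
$o{\left(b,R \right)} = -208$ ($o{\left(b,R \right)} = -107 - 101 = -208$)
$\frac{1}{94797 + o{\left(-190,j{\left(-12,13 \right)} \right)}} = \frac{1}{94797 - 208} = \frac{1}{94589}$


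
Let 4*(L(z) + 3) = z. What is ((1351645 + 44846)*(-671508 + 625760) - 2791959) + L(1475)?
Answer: -255557847445/4 ≈ -6.3889e+10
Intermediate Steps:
L(z) = -3 + z/4
((1351645 + 44846)*(-671508 + 625760) - 2791959) + L(1475) = ((1351645 + 44846)*(-671508 + 625760) - 2791959) + (-3 + (¼)*1475) = (1396491*(-45748) - 2791959) + (-3 + 1475/4) = (-63886670268 - 2791959) + 1463/4 = -63889462227 + 1463/4 = -255557847445/4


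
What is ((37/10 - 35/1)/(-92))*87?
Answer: 27231/920 ≈ 29.599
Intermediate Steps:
((37/10 - 35/1)/(-92))*87 = -(37*(⅒) - 35*1)/92*87 = -(37/10 - 35)/92*87 = -1/92*(-313/10)*87 = (313/920)*87 = 27231/920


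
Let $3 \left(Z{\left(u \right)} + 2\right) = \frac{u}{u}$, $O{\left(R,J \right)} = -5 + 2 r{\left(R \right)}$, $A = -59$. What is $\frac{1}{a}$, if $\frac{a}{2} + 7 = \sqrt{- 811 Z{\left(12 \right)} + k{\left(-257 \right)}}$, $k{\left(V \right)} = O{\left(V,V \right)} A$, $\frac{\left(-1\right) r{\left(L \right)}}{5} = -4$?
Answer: $- \frac{21}{4574} - \frac{i \sqrt{1605}}{2287} \approx -0.0045912 - 0.017517 i$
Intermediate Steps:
$r{\left(L \right)} = 20$ ($r{\left(L \right)} = \left(-5\right) \left(-4\right) = 20$)
$O{\left(R,J \right)} = 35$ ($O{\left(R,J \right)} = -5 + 2 \cdot 20 = -5 + 40 = 35$)
$Z{\left(u \right)} = - \frac{5}{3}$ ($Z{\left(u \right)} = -2 + \frac{u \frac{1}{u}}{3} = -2 + \frac{1}{3} \cdot 1 = -2 + \frac{1}{3} = - \frac{5}{3}$)
$k{\left(V \right)} = -2065$ ($k{\left(V \right)} = 35 \left(-59\right) = -2065$)
$a = -14 + \frac{4 i \sqrt{1605}}{3}$ ($a = -14 + 2 \sqrt{\left(-811\right) \left(- \frac{5}{3}\right) - 2065} = -14 + 2 \sqrt{\frac{4055}{3} - 2065} = -14 + 2 \sqrt{- \frac{2140}{3}} = -14 + 2 \frac{2 i \sqrt{1605}}{3} = -14 + \frac{4 i \sqrt{1605}}{3} \approx -14.0 + 53.417 i$)
$\frac{1}{a} = \frac{1}{-14 + \frac{4 i \sqrt{1605}}{3}}$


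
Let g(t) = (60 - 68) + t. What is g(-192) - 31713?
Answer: -31913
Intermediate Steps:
g(t) = -8 + t
g(-192) - 31713 = (-8 - 192) - 31713 = -200 - 31713 = -31913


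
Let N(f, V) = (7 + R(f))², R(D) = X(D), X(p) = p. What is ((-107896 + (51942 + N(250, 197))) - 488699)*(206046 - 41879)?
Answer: -78570982868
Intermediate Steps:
R(D) = D
N(f, V) = (7 + f)²
((-107896 + (51942 + N(250, 197))) - 488699)*(206046 - 41879) = ((-107896 + (51942 + (7 + 250)²)) - 488699)*(206046 - 41879) = ((-107896 + (51942 + 257²)) - 488699)*164167 = ((-107896 + (51942 + 66049)) - 488699)*164167 = ((-107896 + 117991) - 488699)*164167 = (10095 - 488699)*164167 = -478604*164167 = -78570982868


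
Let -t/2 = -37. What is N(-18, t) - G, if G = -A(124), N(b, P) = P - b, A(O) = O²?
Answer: 15468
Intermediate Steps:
t = 74 (t = -2*(-37) = 74)
G = -15376 (G = -1*124² = -1*15376 = -15376)
N(-18, t) - G = (74 - 1*(-18)) - 1*(-15376) = (74 + 18) + 15376 = 92 + 15376 = 15468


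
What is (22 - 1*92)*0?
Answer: 0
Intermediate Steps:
(22 - 1*92)*0 = (22 - 92)*0 = -70*0 = 0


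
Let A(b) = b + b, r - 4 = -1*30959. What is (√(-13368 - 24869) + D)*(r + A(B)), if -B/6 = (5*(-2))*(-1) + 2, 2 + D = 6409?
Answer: -199251293 - 31099*I*√38237 ≈ -1.9925e+8 - 6.0812e+6*I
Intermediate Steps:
D = 6407 (D = -2 + 6409 = 6407)
r = -30955 (r = 4 - 1*30959 = 4 - 30959 = -30955)
B = -72 (B = -6*((5*(-2))*(-1) + 2) = -6*(-10*(-1) + 2) = -6*(10 + 2) = -6*12 = -72)
A(b) = 2*b
(√(-13368 - 24869) + D)*(r + A(B)) = (√(-13368 - 24869) + 6407)*(-30955 + 2*(-72)) = (√(-38237) + 6407)*(-30955 - 144) = (I*√38237 + 6407)*(-31099) = (6407 + I*√38237)*(-31099) = -199251293 - 31099*I*√38237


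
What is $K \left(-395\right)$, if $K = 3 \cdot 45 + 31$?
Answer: $-65570$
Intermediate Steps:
$K = 166$ ($K = 135 + 31 = 166$)
$K \left(-395\right) = 166 \left(-395\right) = -65570$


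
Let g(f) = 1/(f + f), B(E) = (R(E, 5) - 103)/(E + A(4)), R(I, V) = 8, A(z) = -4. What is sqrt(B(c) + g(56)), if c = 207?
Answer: I*sqrt(6177)/116 ≈ 0.67753*I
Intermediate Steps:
B(E) = -95/(-4 + E) (B(E) = (8 - 103)/(E - 4) = -95/(-4 + E))
g(f) = 1/(2*f)
sqrt(B(c) + g(56)) = sqrt(-95/(-4 + 207) + (1/2)/56) = sqrt(-95/203 + (1/2)*(1/56)) = sqrt(-95*1/203 + 1/112) = sqrt(-95/203 + 1/112) = sqrt(-213/464) = I*sqrt(6177)/116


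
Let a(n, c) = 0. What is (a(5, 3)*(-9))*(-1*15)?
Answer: 0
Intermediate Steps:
(a(5, 3)*(-9))*(-1*15) = (0*(-9))*(-1*15) = 0*(-15) = 0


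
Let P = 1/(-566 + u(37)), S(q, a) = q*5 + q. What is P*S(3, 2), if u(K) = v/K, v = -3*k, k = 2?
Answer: -333/10474 ≈ -0.031793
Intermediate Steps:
v = -6 (v = -3*2 = -6)
S(q, a) = 6*q (S(q, a) = 5*q + q = 6*q)
u(K) = -6/K
P = -37/20948 (P = 1/(-566 - 6/37) = 1/(-20948/37) = -37/20948 ≈ -0.0017663)
P*S(3, 2) = -111*3/10474 = -37/20948*18 = -333/10474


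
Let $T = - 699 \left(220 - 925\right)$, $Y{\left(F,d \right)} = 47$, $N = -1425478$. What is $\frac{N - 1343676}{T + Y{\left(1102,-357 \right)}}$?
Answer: $- \frac{1384577}{246421} \approx -5.6187$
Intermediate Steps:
$T = 492795$ ($T = \left(-699\right) \left(-705\right) = 492795$)
$\frac{N - 1343676}{T + Y{\left(1102,-357 \right)}} = \frac{-1425478 - 1343676}{492795 + 47} = - \frac{2769154}{492842} = \left(-2769154\right) \frac{1}{492842} = - \frac{1384577}{246421}$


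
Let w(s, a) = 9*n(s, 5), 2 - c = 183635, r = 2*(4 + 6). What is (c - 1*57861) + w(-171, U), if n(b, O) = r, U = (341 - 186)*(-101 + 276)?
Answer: -241314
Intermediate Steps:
U = 27125 (U = 155*175 = 27125)
r = 20 (r = 2*10 = 20)
n(b, O) = 20
c = -183633 (c = 2 - 1*183635 = 2 - 183635 = -183633)
w(s, a) = 180 (w(s, a) = 9*20 = 180)
(c - 1*57861) + w(-171, U) = (-183633 - 1*57861) + 180 = (-183633 - 57861) + 180 = -241494 + 180 = -241314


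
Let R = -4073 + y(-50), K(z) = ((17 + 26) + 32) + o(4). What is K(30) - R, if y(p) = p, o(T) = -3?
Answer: 4195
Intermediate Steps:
K(z) = 72 (K(z) = ((17 + 26) + 32) - 3 = (43 + 32) - 3 = 75 - 3 = 72)
R = -4123 (R = -4073 - 50 = -4123)
K(30) - R = 72 - 1*(-4123) = 72 + 4123 = 4195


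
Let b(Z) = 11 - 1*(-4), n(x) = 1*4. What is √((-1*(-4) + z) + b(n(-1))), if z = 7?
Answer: √26 ≈ 5.0990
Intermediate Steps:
n(x) = 4
b(Z) = 15 (b(Z) = 11 + 4 = 15)
√((-1*(-4) + z) + b(n(-1))) = √((-1*(-4) + 7) + 15) = √((4 + 7) + 15) = √(11 + 15) = √26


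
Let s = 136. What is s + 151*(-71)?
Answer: -10585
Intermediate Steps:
s + 151*(-71) = 136 + 151*(-71) = 136 - 10721 = -10585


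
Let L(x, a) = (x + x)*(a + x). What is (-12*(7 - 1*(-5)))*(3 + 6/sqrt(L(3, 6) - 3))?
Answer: -432 - 288*sqrt(51)/17 ≈ -552.98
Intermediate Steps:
L(x, a) = 2*x*(a + x) (L(x, a) = (2*x)*(a + x) = 2*x*(a + x))
(-12*(7 - 1*(-5)))*(3 + 6/sqrt(L(3, 6) - 3)) = (-12*(7 - 1*(-5)))*(3 + 6/sqrt(2*3*(6 + 3) - 3)) = (-12*(7 + 5))*(3 + 6/sqrt(2*3*9 - 3)) = (-12*12)*(3 + 6/sqrt(54 - 3)) = -144*(3 + 6/sqrt(51)) = -144*(3 + (sqrt(51)/51)*6) = -144*(3 + 2*sqrt(51)/17) = -432 - 288*sqrt(51)/17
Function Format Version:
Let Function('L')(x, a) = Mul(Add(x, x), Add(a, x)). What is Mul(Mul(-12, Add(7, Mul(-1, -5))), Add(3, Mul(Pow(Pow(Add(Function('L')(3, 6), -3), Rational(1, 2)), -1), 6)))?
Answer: Add(-432, Mul(Rational(-288, 17), Pow(51, Rational(1, 2)))) ≈ -552.98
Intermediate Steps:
Function('L')(x, a) = Mul(2, x, Add(a, x)) (Function('L')(x, a) = Mul(Mul(2, x), Add(a, x)) = Mul(2, x, Add(a, x)))
Mul(Mul(-12, Add(7, Mul(-1, -5))), Add(3, Mul(Pow(Pow(Add(Function('L')(3, 6), -3), Rational(1, 2)), -1), 6))) = Mul(Mul(-12, Add(7, Mul(-1, -5))), Add(3, Mul(Pow(Pow(Add(Mul(2, 3, Add(6, 3)), -3), Rational(1, 2)), -1), 6))) = Mul(Mul(-12, Add(7, 5)), Add(3, Mul(Pow(Pow(Add(Mul(2, 3, 9), -3), Rational(1, 2)), -1), 6))) = Mul(Mul(-12, 12), Add(3, Mul(Pow(Pow(Add(54, -3), Rational(1, 2)), -1), 6))) = Mul(-144, Add(3, Mul(Pow(Pow(51, Rational(1, 2)), -1), 6))) = Mul(-144, Add(3, Mul(Mul(Rational(1, 51), Pow(51, Rational(1, 2))), 6))) = Mul(-144, Add(3, Mul(Rational(2, 17), Pow(51, Rational(1, 2))))) = Add(-432, Mul(Rational(-288, 17), Pow(51, Rational(1, 2))))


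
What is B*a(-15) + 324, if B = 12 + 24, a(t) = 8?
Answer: 612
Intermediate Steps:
B = 36
B*a(-15) + 324 = 36*8 + 324 = 288 + 324 = 612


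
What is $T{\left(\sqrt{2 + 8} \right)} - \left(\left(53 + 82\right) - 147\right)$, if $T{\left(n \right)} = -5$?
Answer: $7$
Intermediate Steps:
$T{\left(\sqrt{2 + 8} \right)} - \left(\left(53 + 82\right) - 147\right) = -5 - \left(\left(53 + 82\right) - 147\right) = -5 - \left(135 - 147\right) = -5 - -12 = -5 + 12 = 7$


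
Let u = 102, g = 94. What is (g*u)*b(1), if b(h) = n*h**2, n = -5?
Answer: -47940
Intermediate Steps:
b(h) = -5*h**2
(g*u)*b(1) = (94*102)*(-5*1**2) = 9588*(-5*1) = 9588*(-5) = -47940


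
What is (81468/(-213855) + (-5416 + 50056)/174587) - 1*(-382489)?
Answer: 4760240159138083/12445434295 ≈ 3.8249e+5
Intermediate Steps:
(81468/(-213855) + (-5416 + 50056)/174587) - 1*(-382489) = (81468*(-1/213855) + 44640*(1/174587)) + 382489 = (-27156/71285 + 44640/174587) + 382489 = -1558922172/12445434295 + 382489 = 4760240159138083/12445434295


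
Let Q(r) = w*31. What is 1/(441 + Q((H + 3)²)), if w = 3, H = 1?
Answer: 1/534 ≈ 0.0018727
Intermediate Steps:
Q(r) = 93 (Q(r) = 3*31 = 93)
1/(441 + Q((H + 3)²)) = 1/(441 + 93) = 1/534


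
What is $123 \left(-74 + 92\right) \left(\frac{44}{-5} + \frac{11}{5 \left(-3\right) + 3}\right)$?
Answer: $- \frac{215127}{10} \approx -21513.0$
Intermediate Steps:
$123 \left(-74 + 92\right) \left(\frac{44}{-5} + \frac{11}{5 \left(-3\right) + 3}\right) = 123 \cdot 18 \left(44 \left(- \frac{1}{5}\right) + \frac{11}{-15 + 3}\right) = 2214 \left(- \frac{44}{5} + \frac{11}{-12}\right) = 2214 \left(- \frac{44}{5} + 11 \left(- \frac{1}{12}\right)\right) = 2214 \left(- \frac{44}{5} - \frac{11}{12}\right) = 2214 \left(- \frac{583}{60}\right) = - \frac{215127}{10}$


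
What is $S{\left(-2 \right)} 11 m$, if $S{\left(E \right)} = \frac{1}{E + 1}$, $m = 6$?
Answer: $-66$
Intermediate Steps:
$S{\left(E \right)} = \frac{1}{1 + E}$
$S{\left(-2 \right)} 11 m = \frac{1}{1 - 2} \cdot 11 \cdot 6 = \frac{1}{-1} \cdot 11 \cdot 6 = \left(-1\right) 11 \cdot 6 = \left(-11\right) 6 = -66$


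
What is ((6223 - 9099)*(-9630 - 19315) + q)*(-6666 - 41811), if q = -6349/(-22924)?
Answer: -8409997900015803/2084 ≈ -4.0355e+12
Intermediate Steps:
q = 6349/22924 (q = -6349*(-1/22924) = 6349/22924 ≈ 0.27696)
((6223 - 9099)*(-9630 - 19315) + q)*(-6666 - 41811) = ((6223 - 9099)*(-9630 - 19315) + 6349/22924)*(-6666 - 41811) = (-2876*(-28945) + 6349/22924)*(-48477) = (83245820 + 6349/22924)*(-48477) = (1908327184029/22924)*(-48477) = -8409997900015803/2084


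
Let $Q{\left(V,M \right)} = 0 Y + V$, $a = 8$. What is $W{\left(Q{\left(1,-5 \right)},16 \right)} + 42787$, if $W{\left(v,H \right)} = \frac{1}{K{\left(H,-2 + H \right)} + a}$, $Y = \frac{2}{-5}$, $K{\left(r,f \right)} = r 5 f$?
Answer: $\frac{48263737}{1128} \approx 42787.0$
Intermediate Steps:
$K{\left(r,f \right)} = 5 f r$ ($K{\left(r,f \right)} = 5 r f = 5 f r$)
$Y = - \frac{2}{5}$ ($Y = 2 \left(- \frac{1}{5}\right) = - \frac{2}{5} \approx -0.4$)
$Q{\left(V,M \right)} = V$ ($Q{\left(V,M \right)} = 0 \left(- \frac{2}{5}\right) + V = 0 + V = V$)
$W{\left(v,H \right)} = \frac{1}{8 + 5 H \left(-2 + H\right)}$ ($W{\left(v,H \right)} = \frac{1}{5 \left(-2 + H\right) H + 8} = \frac{1}{5 H \left(-2 + H\right) + 8} = \frac{1}{8 + 5 H \left(-2 + H\right)}$)
$W{\left(Q{\left(1,-5 \right)},16 \right)} + 42787 = \frac{1}{8 + 5 \cdot 16 \left(-2 + 16\right)} + 42787 = \frac{1}{8 + 5 \cdot 16 \cdot 14} + 42787 = \frac{1}{8 + 1120} + 42787 = \frac{1}{1128} + 42787 = \frac{48263737}{1128}$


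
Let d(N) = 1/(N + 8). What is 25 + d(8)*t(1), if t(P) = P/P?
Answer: 401/16 ≈ 25.063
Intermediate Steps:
t(P) = 1
d(N) = 1/(8 + N)
25 + d(8)*t(1) = 25 + 1/(8 + 8) = 25 + 1/16 = 401/16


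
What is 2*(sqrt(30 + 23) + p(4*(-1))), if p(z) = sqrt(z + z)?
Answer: 2*sqrt(53) + 4*I*sqrt(2) ≈ 14.56 + 5.6569*I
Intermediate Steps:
p(z) = sqrt(2)*sqrt(z) (p(z) = sqrt(2*z) = sqrt(2)*sqrt(z))
2*(sqrt(30 + 23) + p(4*(-1))) = 2*(sqrt(30 + 23) + sqrt(2)*sqrt(4*(-1))) = 2*(sqrt(53) + sqrt(2)*sqrt(-4)) = 2*(sqrt(53) + sqrt(2)*(2*I)) = 2*(sqrt(53) + 2*I*sqrt(2)) = 2*sqrt(53) + 4*I*sqrt(2)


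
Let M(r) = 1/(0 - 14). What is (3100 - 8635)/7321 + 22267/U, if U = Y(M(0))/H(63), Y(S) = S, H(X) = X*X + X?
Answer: -9201967082271/7321 ≈ -1.2569e+9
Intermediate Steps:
M(r) = -1/14 (M(r) = 1/(-14) = -1/14)
H(X) = X + X**2 (H(X) = X**2 + X = X + X**2)
U = -1/56448 (U = -1/(63*(1 + 63))/14 = -1/(14*(63*64)) = -1/14/4032 = -1/14*1/4032 = -1/56448 ≈ -1.7715e-5)
(3100 - 8635)/7321 + 22267/U = (3100 - 8635)/7321 + 22267/(-1/56448) = -5535*1/7321 + 22267*(-56448) = -5535/7321 - 1256927616 = -9201967082271/7321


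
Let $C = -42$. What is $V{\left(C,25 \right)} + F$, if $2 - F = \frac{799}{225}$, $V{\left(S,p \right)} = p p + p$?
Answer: $\frac{145901}{225} \approx 648.45$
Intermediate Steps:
$V{\left(S,p \right)} = p + p^{2}$ ($V{\left(S,p \right)} = p^{2} + p = p + p^{2}$)
$F = - \frac{349}{225}$ ($F = 2 - \frac{799}{225} = - \frac{349}{225} \approx -1.5511$)
$V{\left(C,25 \right)} + F = 25 \left(1 + 25\right) - \frac{349}{225} = 25 \cdot 26 - \frac{349}{225} = 650 - \frac{349}{225} = \frac{145901}{225}$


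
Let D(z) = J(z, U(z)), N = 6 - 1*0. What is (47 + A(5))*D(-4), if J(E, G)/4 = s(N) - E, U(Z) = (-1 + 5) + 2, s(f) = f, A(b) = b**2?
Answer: 2880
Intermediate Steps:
N = 6 (N = 6 + 0 = 6)
U(Z) = 6 (U(Z) = 4 + 2 = 6)
J(E, G) = 24 - 4*E (J(E, G) = 4*(6 - E) = 24 - 4*E)
D(z) = 24 - 4*z
(47 + A(5))*D(-4) = (47 + 5**2)*(24 - 4*(-4)) = (47 + 25)*(24 + 16) = 72*40 = 2880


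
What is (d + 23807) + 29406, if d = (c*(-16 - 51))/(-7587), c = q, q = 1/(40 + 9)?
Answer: 19782624586/371763 ≈ 53213.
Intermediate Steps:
q = 1/49 ≈ 0.020408
c = 1/49 ≈ 0.020408
d = 67/371763 (d = ((-16 - 51)/49)/(-7587) = ((1/49)*(-67))*(-1/7587) = -67/49*(-1/7587) = 67/371763 ≈ 0.00018022)
(d + 23807) + 29406 = (67/371763 + 23807) + 29406 = 8850561808/371763 + 29406 = 19782624586/371763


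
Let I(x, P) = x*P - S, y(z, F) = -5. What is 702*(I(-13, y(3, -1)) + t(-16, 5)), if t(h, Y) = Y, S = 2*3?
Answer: 44928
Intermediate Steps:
S = 6
I(x, P) = -6 + P*x (I(x, P) = x*P - 1*6 = P*x - 6 = -6 + P*x)
702*(I(-13, y(3, -1)) + t(-16, 5)) = 702*((-6 - 5*(-13)) + 5) = 702*((-6 + 65) + 5) = 702*(59 + 5) = 702*64 = 44928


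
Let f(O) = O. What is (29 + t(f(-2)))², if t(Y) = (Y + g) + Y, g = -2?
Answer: 529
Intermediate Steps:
t(Y) = -2 + 2*Y (t(Y) = (Y - 2) + Y = (-2 + Y) + Y = -2 + 2*Y)
(29 + t(f(-2)))² = (29 + (-2 + 2*(-2)))² = (29 + (-2 - 4))² = (29 - 6)² = 23² = 529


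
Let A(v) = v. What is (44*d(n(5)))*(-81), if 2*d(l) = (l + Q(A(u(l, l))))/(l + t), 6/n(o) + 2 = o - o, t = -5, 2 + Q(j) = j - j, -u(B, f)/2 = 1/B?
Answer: -4455/4 ≈ -1113.8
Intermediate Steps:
u(B, f) = -2/B
Q(j) = -2 (Q(j) = -2 + (j - j) = -2 + 0 = -2)
n(o) = -3 (n(o) = 6/(-2 + (o - o)) = 6/(-2 + 0) = 6/(-2) = 6*(-1/2) = -3)
d(l) = (-2 + l)/(2*(-5 + l)) (d(l) = ((l - 2)/(l - 5))/2 = ((-2 + l)/(-5 + l))/2 = (-2 + l)/(2*(-5 + l)))
(44*d(n(5)))*(-81) = (44*((-2 - 3)/(2*(-5 - 3))))*(-81) = (44*((1/2)*(-5)/(-8)))*(-81) = (44*((1/2)*(-1/8)*(-5)))*(-81) = (44*(5/16))*(-81) = (55/4)*(-81) = -4455/4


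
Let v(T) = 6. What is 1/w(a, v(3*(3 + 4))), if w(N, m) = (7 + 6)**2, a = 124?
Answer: 1/169 ≈ 0.0059172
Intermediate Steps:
w(N, m) = 169 (w(N, m) = 13**2 = 169)
1/w(a, v(3*(3 + 4))) = 1/169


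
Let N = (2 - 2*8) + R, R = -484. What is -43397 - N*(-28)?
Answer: -57341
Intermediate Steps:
N = -498 (N = (2 - 2*8) - 484 = (2 - 16) - 484 = -14 - 484 = -498)
-43397 - N*(-28) = -43397 - (-498)*(-28) = -43397 - 1*13944 = -43397 - 13944 = -57341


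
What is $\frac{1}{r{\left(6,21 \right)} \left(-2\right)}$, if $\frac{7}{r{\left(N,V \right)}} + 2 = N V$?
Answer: $- \frac{62}{7} \approx -8.8571$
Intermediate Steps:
$r{\left(N,V \right)} = \frac{7}{-2 + N V}$
$\frac{1}{r{\left(6,21 \right)} \left(-2\right)} = \frac{1}{\frac{7}{-2 + 6 \cdot 21} \left(-2\right)} = \frac{1}{\frac{7}{-2 + 126} \left(-2\right)} = \frac{1}{\frac{7}{124} \left(-2\right)} = \frac{1}{- \frac{7}{62}} = - \frac{62}{7}$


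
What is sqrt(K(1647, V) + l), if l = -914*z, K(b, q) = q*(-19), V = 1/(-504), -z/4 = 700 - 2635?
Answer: I*sqrt(49916683894)/84 ≈ 2659.8*I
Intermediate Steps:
z = 7740 (z = -4*(700 - 2635) = -4*(-1935) = 7740)
V = -1/504 ≈ -0.0019841
K(b, q) = -19*q
l = -7074360 (l = -914*7740 = -7074360)
sqrt(K(1647, V) + l) = sqrt(-19*(-1/504) - 7074360) = sqrt(19/504 - 7074360) = sqrt(-3565477421/504) = I*sqrt(49916683894)/84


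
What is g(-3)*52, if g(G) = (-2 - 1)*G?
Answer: 468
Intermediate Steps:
g(G) = -3*G
g(-3)*52 = -3*(-3)*52 = 9*52 = 468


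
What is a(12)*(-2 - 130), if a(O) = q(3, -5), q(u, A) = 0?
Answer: 0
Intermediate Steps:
a(O) = 0
a(12)*(-2 - 130) = 0*(-2 - 130) = 0*(-132) = 0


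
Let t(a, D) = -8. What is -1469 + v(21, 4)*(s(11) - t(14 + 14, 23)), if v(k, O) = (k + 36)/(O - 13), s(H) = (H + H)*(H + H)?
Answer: -4585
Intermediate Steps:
s(H) = 4*H² (s(H) = (2*H)*(2*H) = 4*H²)
v(k, O) = (36 + k)/(-13 + O)
-1469 + v(21, 4)*(s(11) - t(14 + 14, 23)) = -1469 + ((36 + 21)/(-13 + 4))*(4*11² - 1*(-8)) = -1469 + (57/(-9))*(4*121 + 8) = -1469 + (-⅑*57)*(484 + 8) = -1469 - 19/3*492 = -1469 - 3116 = -4585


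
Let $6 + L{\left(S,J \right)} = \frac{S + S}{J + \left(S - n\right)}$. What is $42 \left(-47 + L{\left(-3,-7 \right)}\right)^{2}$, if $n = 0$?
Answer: $\frac{2883048}{25} \approx 1.1532 \cdot 10^{5}$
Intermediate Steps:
$L{\left(S,J \right)} = -6 + \frac{2 S}{J + S}$ ($L{\left(S,J \right)} = -6 + \frac{S + S}{J + \left(S - 0\right)} = -6 + \frac{2 S}{J + \left(S + 0\right)} = -6 + \frac{2 S}{J + S}$)
$42 \left(-47 + L{\left(-3,-7 \right)}\right)^{2} = 42 \left(-47 + \frac{2 \left(\left(-3\right) \left(-7\right) - -6\right)}{-7 - 3}\right)^{2} = 42 \left(-47 + \frac{2 \left(21 + 6\right)}{-10}\right)^{2} = 42 \left(-47 + 2 \left(- \frac{1}{10}\right) 27\right)^{2} = 42 \left(-47 - \frac{27}{5}\right)^{2} = 42 \left(- \frac{262}{5}\right)^{2} = 42 \cdot \frac{68644}{25} = \frac{2883048}{25}$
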